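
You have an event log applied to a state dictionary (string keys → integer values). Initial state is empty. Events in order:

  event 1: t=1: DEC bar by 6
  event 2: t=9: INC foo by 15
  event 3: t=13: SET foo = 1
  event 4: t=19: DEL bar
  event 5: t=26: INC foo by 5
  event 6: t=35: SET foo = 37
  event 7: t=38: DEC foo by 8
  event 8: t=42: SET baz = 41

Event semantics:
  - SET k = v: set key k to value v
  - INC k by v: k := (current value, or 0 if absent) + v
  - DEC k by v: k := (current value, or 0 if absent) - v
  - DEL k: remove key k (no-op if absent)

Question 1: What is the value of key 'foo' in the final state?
Track key 'foo' through all 8 events:
  event 1 (t=1: DEC bar by 6): foo unchanged
  event 2 (t=9: INC foo by 15): foo (absent) -> 15
  event 3 (t=13: SET foo = 1): foo 15 -> 1
  event 4 (t=19: DEL bar): foo unchanged
  event 5 (t=26: INC foo by 5): foo 1 -> 6
  event 6 (t=35: SET foo = 37): foo 6 -> 37
  event 7 (t=38: DEC foo by 8): foo 37 -> 29
  event 8 (t=42: SET baz = 41): foo unchanged
Final: foo = 29

Answer: 29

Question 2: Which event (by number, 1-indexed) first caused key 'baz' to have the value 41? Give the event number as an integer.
Answer: 8

Derivation:
Looking for first event where baz becomes 41:
  event 8: baz (absent) -> 41  <-- first match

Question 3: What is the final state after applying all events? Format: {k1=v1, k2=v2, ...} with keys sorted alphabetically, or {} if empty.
Answer: {baz=41, foo=29}

Derivation:
  after event 1 (t=1: DEC bar by 6): {bar=-6}
  after event 2 (t=9: INC foo by 15): {bar=-6, foo=15}
  after event 3 (t=13: SET foo = 1): {bar=-6, foo=1}
  after event 4 (t=19: DEL bar): {foo=1}
  after event 5 (t=26: INC foo by 5): {foo=6}
  after event 6 (t=35: SET foo = 37): {foo=37}
  after event 7 (t=38: DEC foo by 8): {foo=29}
  after event 8 (t=42: SET baz = 41): {baz=41, foo=29}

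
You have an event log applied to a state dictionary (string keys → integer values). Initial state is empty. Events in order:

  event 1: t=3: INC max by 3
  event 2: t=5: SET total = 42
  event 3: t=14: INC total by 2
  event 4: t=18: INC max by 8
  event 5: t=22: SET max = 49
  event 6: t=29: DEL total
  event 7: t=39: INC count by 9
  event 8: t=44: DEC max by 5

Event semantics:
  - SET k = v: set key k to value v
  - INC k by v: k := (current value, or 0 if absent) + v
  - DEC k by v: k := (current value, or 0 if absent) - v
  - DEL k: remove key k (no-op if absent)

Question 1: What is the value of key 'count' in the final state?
Answer: 9

Derivation:
Track key 'count' through all 8 events:
  event 1 (t=3: INC max by 3): count unchanged
  event 2 (t=5: SET total = 42): count unchanged
  event 3 (t=14: INC total by 2): count unchanged
  event 4 (t=18: INC max by 8): count unchanged
  event 5 (t=22: SET max = 49): count unchanged
  event 6 (t=29: DEL total): count unchanged
  event 7 (t=39: INC count by 9): count (absent) -> 9
  event 8 (t=44: DEC max by 5): count unchanged
Final: count = 9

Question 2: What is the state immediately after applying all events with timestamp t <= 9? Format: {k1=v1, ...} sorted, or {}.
Answer: {max=3, total=42}

Derivation:
Apply events with t <= 9 (2 events):
  after event 1 (t=3: INC max by 3): {max=3}
  after event 2 (t=5: SET total = 42): {max=3, total=42}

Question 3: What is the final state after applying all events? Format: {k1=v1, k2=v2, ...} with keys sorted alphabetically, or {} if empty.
  after event 1 (t=3: INC max by 3): {max=3}
  after event 2 (t=5: SET total = 42): {max=3, total=42}
  after event 3 (t=14: INC total by 2): {max=3, total=44}
  after event 4 (t=18: INC max by 8): {max=11, total=44}
  after event 5 (t=22: SET max = 49): {max=49, total=44}
  after event 6 (t=29: DEL total): {max=49}
  after event 7 (t=39: INC count by 9): {count=9, max=49}
  after event 8 (t=44: DEC max by 5): {count=9, max=44}

Answer: {count=9, max=44}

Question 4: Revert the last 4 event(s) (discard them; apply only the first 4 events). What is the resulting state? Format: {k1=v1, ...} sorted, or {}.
Answer: {max=11, total=44}

Derivation:
Keep first 4 events (discard last 4):
  after event 1 (t=3: INC max by 3): {max=3}
  after event 2 (t=5: SET total = 42): {max=3, total=42}
  after event 3 (t=14: INC total by 2): {max=3, total=44}
  after event 4 (t=18: INC max by 8): {max=11, total=44}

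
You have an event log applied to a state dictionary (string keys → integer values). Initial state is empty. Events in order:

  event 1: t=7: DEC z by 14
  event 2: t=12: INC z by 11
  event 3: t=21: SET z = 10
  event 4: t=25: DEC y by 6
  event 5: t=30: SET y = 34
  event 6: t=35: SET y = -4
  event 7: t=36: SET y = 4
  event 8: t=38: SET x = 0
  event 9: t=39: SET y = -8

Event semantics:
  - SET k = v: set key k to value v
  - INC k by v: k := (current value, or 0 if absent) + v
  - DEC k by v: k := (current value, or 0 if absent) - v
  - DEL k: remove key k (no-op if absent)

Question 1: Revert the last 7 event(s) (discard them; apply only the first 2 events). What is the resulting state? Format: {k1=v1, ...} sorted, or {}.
Keep first 2 events (discard last 7):
  after event 1 (t=7: DEC z by 14): {z=-14}
  after event 2 (t=12: INC z by 11): {z=-3}

Answer: {z=-3}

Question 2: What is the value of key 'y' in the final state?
Answer: -8

Derivation:
Track key 'y' through all 9 events:
  event 1 (t=7: DEC z by 14): y unchanged
  event 2 (t=12: INC z by 11): y unchanged
  event 3 (t=21: SET z = 10): y unchanged
  event 4 (t=25: DEC y by 6): y (absent) -> -6
  event 5 (t=30: SET y = 34): y -6 -> 34
  event 6 (t=35: SET y = -4): y 34 -> -4
  event 7 (t=36: SET y = 4): y -4 -> 4
  event 8 (t=38: SET x = 0): y unchanged
  event 9 (t=39: SET y = -8): y 4 -> -8
Final: y = -8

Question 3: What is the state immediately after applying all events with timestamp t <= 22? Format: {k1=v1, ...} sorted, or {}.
Answer: {z=10}

Derivation:
Apply events with t <= 22 (3 events):
  after event 1 (t=7: DEC z by 14): {z=-14}
  after event 2 (t=12: INC z by 11): {z=-3}
  after event 3 (t=21: SET z = 10): {z=10}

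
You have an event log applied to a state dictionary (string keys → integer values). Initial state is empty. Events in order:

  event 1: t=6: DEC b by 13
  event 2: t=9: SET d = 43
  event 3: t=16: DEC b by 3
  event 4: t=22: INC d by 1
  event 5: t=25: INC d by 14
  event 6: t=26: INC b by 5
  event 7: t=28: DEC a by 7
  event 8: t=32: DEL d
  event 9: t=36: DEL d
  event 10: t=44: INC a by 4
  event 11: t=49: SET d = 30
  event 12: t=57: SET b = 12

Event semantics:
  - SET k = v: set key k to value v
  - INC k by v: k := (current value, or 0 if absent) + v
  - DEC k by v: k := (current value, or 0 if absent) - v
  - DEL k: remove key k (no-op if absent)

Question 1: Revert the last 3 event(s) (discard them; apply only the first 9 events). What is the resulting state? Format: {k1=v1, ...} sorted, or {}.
Keep first 9 events (discard last 3):
  after event 1 (t=6: DEC b by 13): {b=-13}
  after event 2 (t=9: SET d = 43): {b=-13, d=43}
  after event 3 (t=16: DEC b by 3): {b=-16, d=43}
  after event 4 (t=22: INC d by 1): {b=-16, d=44}
  after event 5 (t=25: INC d by 14): {b=-16, d=58}
  after event 6 (t=26: INC b by 5): {b=-11, d=58}
  after event 7 (t=28: DEC a by 7): {a=-7, b=-11, d=58}
  after event 8 (t=32: DEL d): {a=-7, b=-11}
  after event 9 (t=36: DEL d): {a=-7, b=-11}

Answer: {a=-7, b=-11}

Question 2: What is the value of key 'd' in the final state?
Answer: 30

Derivation:
Track key 'd' through all 12 events:
  event 1 (t=6: DEC b by 13): d unchanged
  event 2 (t=9: SET d = 43): d (absent) -> 43
  event 3 (t=16: DEC b by 3): d unchanged
  event 4 (t=22: INC d by 1): d 43 -> 44
  event 5 (t=25: INC d by 14): d 44 -> 58
  event 6 (t=26: INC b by 5): d unchanged
  event 7 (t=28: DEC a by 7): d unchanged
  event 8 (t=32: DEL d): d 58 -> (absent)
  event 9 (t=36: DEL d): d (absent) -> (absent)
  event 10 (t=44: INC a by 4): d unchanged
  event 11 (t=49: SET d = 30): d (absent) -> 30
  event 12 (t=57: SET b = 12): d unchanged
Final: d = 30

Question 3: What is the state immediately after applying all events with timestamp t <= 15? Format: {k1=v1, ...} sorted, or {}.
Answer: {b=-13, d=43}

Derivation:
Apply events with t <= 15 (2 events):
  after event 1 (t=6: DEC b by 13): {b=-13}
  after event 2 (t=9: SET d = 43): {b=-13, d=43}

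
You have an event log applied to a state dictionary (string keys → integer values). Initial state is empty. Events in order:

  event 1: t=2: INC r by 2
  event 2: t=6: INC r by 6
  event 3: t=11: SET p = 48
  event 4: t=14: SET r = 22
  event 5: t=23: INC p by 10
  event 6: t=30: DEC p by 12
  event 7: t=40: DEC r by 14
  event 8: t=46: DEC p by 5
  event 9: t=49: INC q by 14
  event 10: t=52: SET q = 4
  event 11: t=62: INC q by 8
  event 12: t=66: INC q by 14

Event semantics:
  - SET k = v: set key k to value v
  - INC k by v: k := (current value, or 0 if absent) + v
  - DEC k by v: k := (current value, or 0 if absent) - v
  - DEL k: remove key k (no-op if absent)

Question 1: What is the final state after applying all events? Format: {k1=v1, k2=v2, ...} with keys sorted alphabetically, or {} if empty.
  after event 1 (t=2: INC r by 2): {r=2}
  after event 2 (t=6: INC r by 6): {r=8}
  after event 3 (t=11: SET p = 48): {p=48, r=8}
  after event 4 (t=14: SET r = 22): {p=48, r=22}
  after event 5 (t=23: INC p by 10): {p=58, r=22}
  after event 6 (t=30: DEC p by 12): {p=46, r=22}
  after event 7 (t=40: DEC r by 14): {p=46, r=8}
  after event 8 (t=46: DEC p by 5): {p=41, r=8}
  after event 9 (t=49: INC q by 14): {p=41, q=14, r=8}
  after event 10 (t=52: SET q = 4): {p=41, q=4, r=8}
  after event 11 (t=62: INC q by 8): {p=41, q=12, r=8}
  after event 12 (t=66: INC q by 14): {p=41, q=26, r=8}

Answer: {p=41, q=26, r=8}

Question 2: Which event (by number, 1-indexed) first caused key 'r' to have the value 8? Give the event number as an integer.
Answer: 2

Derivation:
Looking for first event where r becomes 8:
  event 1: r = 2
  event 2: r 2 -> 8  <-- first match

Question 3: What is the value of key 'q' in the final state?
Track key 'q' through all 12 events:
  event 1 (t=2: INC r by 2): q unchanged
  event 2 (t=6: INC r by 6): q unchanged
  event 3 (t=11: SET p = 48): q unchanged
  event 4 (t=14: SET r = 22): q unchanged
  event 5 (t=23: INC p by 10): q unchanged
  event 6 (t=30: DEC p by 12): q unchanged
  event 7 (t=40: DEC r by 14): q unchanged
  event 8 (t=46: DEC p by 5): q unchanged
  event 9 (t=49: INC q by 14): q (absent) -> 14
  event 10 (t=52: SET q = 4): q 14 -> 4
  event 11 (t=62: INC q by 8): q 4 -> 12
  event 12 (t=66: INC q by 14): q 12 -> 26
Final: q = 26

Answer: 26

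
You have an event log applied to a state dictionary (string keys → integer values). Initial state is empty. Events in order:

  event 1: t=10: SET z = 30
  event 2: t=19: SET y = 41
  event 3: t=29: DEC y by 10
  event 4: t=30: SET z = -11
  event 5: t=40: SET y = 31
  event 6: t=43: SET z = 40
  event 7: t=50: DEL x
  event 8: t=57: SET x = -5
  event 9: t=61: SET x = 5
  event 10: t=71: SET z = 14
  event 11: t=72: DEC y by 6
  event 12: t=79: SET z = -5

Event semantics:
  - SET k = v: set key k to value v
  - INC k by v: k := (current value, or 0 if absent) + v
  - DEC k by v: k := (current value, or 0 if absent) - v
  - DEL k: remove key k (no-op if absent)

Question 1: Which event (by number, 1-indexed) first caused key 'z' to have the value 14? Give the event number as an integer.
Answer: 10

Derivation:
Looking for first event where z becomes 14:
  event 1: z = 30
  event 2: z = 30
  event 3: z = 30
  event 4: z = -11
  event 5: z = -11
  event 6: z = 40
  event 7: z = 40
  event 8: z = 40
  event 9: z = 40
  event 10: z 40 -> 14  <-- first match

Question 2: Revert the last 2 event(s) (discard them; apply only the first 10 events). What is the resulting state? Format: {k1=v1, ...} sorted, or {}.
Answer: {x=5, y=31, z=14}

Derivation:
Keep first 10 events (discard last 2):
  after event 1 (t=10: SET z = 30): {z=30}
  after event 2 (t=19: SET y = 41): {y=41, z=30}
  after event 3 (t=29: DEC y by 10): {y=31, z=30}
  after event 4 (t=30: SET z = -11): {y=31, z=-11}
  after event 5 (t=40: SET y = 31): {y=31, z=-11}
  after event 6 (t=43: SET z = 40): {y=31, z=40}
  after event 7 (t=50: DEL x): {y=31, z=40}
  after event 8 (t=57: SET x = -5): {x=-5, y=31, z=40}
  after event 9 (t=61: SET x = 5): {x=5, y=31, z=40}
  after event 10 (t=71: SET z = 14): {x=5, y=31, z=14}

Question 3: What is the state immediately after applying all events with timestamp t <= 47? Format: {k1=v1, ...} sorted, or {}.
Apply events with t <= 47 (6 events):
  after event 1 (t=10: SET z = 30): {z=30}
  after event 2 (t=19: SET y = 41): {y=41, z=30}
  after event 3 (t=29: DEC y by 10): {y=31, z=30}
  after event 4 (t=30: SET z = -11): {y=31, z=-11}
  after event 5 (t=40: SET y = 31): {y=31, z=-11}
  after event 6 (t=43: SET z = 40): {y=31, z=40}

Answer: {y=31, z=40}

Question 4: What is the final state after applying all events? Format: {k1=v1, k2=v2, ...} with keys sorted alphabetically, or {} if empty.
Answer: {x=5, y=25, z=-5}

Derivation:
  after event 1 (t=10: SET z = 30): {z=30}
  after event 2 (t=19: SET y = 41): {y=41, z=30}
  after event 3 (t=29: DEC y by 10): {y=31, z=30}
  after event 4 (t=30: SET z = -11): {y=31, z=-11}
  after event 5 (t=40: SET y = 31): {y=31, z=-11}
  after event 6 (t=43: SET z = 40): {y=31, z=40}
  after event 7 (t=50: DEL x): {y=31, z=40}
  after event 8 (t=57: SET x = -5): {x=-5, y=31, z=40}
  after event 9 (t=61: SET x = 5): {x=5, y=31, z=40}
  after event 10 (t=71: SET z = 14): {x=5, y=31, z=14}
  after event 11 (t=72: DEC y by 6): {x=5, y=25, z=14}
  after event 12 (t=79: SET z = -5): {x=5, y=25, z=-5}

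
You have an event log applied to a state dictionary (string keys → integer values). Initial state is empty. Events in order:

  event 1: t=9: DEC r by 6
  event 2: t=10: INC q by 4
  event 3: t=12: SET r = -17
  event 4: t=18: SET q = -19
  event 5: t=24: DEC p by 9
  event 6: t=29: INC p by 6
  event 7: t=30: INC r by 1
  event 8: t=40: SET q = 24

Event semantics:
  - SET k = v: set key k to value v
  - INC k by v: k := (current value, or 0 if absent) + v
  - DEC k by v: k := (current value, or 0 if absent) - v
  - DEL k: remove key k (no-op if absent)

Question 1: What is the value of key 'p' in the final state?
Answer: -3

Derivation:
Track key 'p' through all 8 events:
  event 1 (t=9: DEC r by 6): p unchanged
  event 2 (t=10: INC q by 4): p unchanged
  event 3 (t=12: SET r = -17): p unchanged
  event 4 (t=18: SET q = -19): p unchanged
  event 5 (t=24: DEC p by 9): p (absent) -> -9
  event 6 (t=29: INC p by 6): p -9 -> -3
  event 7 (t=30: INC r by 1): p unchanged
  event 8 (t=40: SET q = 24): p unchanged
Final: p = -3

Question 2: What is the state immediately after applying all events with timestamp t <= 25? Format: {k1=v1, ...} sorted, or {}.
Apply events with t <= 25 (5 events):
  after event 1 (t=9: DEC r by 6): {r=-6}
  after event 2 (t=10: INC q by 4): {q=4, r=-6}
  after event 3 (t=12: SET r = -17): {q=4, r=-17}
  after event 4 (t=18: SET q = -19): {q=-19, r=-17}
  after event 5 (t=24: DEC p by 9): {p=-9, q=-19, r=-17}

Answer: {p=-9, q=-19, r=-17}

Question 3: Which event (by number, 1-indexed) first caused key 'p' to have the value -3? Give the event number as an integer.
Looking for first event where p becomes -3:
  event 5: p = -9
  event 6: p -9 -> -3  <-- first match

Answer: 6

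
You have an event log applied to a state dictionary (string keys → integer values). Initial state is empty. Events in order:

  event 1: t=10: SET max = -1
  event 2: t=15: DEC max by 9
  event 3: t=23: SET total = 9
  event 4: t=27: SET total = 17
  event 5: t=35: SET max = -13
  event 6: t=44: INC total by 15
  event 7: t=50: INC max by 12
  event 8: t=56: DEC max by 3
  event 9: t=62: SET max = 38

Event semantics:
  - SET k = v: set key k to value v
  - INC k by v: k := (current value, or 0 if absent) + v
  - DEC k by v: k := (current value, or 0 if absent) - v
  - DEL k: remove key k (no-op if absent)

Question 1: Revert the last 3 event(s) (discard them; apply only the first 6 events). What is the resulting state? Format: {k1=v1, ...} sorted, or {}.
Answer: {max=-13, total=32}

Derivation:
Keep first 6 events (discard last 3):
  after event 1 (t=10: SET max = -1): {max=-1}
  after event 2 (t=15: DEC max by 9): {max=-10}
  after event 3 (t=23: SET total = 9): {max=-10, total=9}
  after event 4 (t=27: SET total = 17): {max=-10, total=17}
  after event 5 (t=35: SET max = -13): {max=-13, total=17}
  after event 6 (t=44: INC total by 15): {max=-13, total=32}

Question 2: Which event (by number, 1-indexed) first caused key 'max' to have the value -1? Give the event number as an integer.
Answer: 1

Derivation:
Looking for first event where max becomes -1:
  event 1: max (absent) -> -1  <-- first match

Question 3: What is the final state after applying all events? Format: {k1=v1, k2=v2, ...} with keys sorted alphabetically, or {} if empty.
  after event 1 (t=10: SET max = -1): {max=-1}
  after event 2 (t=15: DEC max by 9): {max=-10}
  after event 3 (t=23: SET total = 9): {max=-10, total=9}
  after event 4 (t=27: SET total = 17): {max=-10, total=17}
  after event 5 (t=35: SET max = -13): {max=-13, total=17}
  after event 6 (t=44: INC total by 15): {max=-13, total=32}
  after event 7 (t=50: INC max by 12): {max=-1, total=32}
  after event 8 (t=56: DEC max by 3): {max=-4, total=32}
  after event 9 (t=62: SET max = 38): {max=38, total=32}

Answer: {max=38, total=32}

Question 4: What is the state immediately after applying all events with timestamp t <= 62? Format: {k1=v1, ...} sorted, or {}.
Answer: {max=38, total=32}

Derivation:
Apply events with t <= 62 (9 events):
  after event 1 (t=10: SET max = -1): {max=-1}
  after event 2 (t=15: DEC max by 9): {max=-10}
  after event 3 (t=23: SET total = 9): {max=-10, total=9}
  after event 4 (t=27: SET total = 17): {max=-10, total=17}
  after event 5 (t=35: SET max = -13): {max=-13, total=17}
  after event 6 (t=44: INC total by 15): {max=-13, total=32}
  after event 7 (t=50: INC max by 12): {max=-1, total=32}
  after event 8 (t=56: DEC max by 3): {max=-4, total=32}
  after event 9 (t=62: SET max = 38): {max=38, total=32}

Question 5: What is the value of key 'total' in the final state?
Track key 'total' through all 9 events:
  event 1 (t=10: SET max = -1): total unchanged
  event 2 (t=15: DEC max by 9): total unchanged
  event 3 (t=23: SET total = 9): total (absent) -> 9
  event 4 (t=27: SET total = 17): total 9 -> 17
  event 5 (t=35: SET max = -13): total unchanged
  event 6 (t=44: INC total by 15): total 17 -> 32
  event 7 (t=50: INC max by 12): total unchanged
  event 8 (t=56: DEC max by 3): total unchanged
  event 9 (t=62: SET max = 38): total unchanged
Final: total = 32

Answer: 32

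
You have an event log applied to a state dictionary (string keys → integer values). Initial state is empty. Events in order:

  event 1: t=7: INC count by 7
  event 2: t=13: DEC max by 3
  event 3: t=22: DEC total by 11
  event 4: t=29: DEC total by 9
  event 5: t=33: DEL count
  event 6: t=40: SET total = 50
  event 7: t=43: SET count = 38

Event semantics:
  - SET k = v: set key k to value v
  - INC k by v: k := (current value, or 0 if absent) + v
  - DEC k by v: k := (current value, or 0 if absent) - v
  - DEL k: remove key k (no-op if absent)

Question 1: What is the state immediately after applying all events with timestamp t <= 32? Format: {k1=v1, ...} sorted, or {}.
Answer: {count=7, max=-3, total=-20}

Derivation:
Apply events with t <= 32 (4 events):
  after event 1 (t=7: INC count by 7): {count=7}
  after event 2 (t=13: DEC max by 3): {count=7, max=-3}
  after event 3 (t=22: DEC total by 11): {count=7, max=-3, total=-11}
  after event 4 (t=29: DEC total by 9): {count=7, max=-3, total=-20}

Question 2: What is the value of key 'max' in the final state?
Track key 'max' through all 7 events:
  event 1 (t=7: INC count by 7): max unchanged
  event 2 (t=13: DEC max by 3): max (absent) -> -3
  event 3 (t=22: DEC total by 11): max unchanged
  event 4 (t=29: DEC total by 9): max unchanged
  event 5 (t=33: DEL count): max unchanged
  event 6 (t=40: SET total = 50): max unchanged
  event 7 (t=43: SET count = 38): max unchanged
Final: max = -3

Answer: -3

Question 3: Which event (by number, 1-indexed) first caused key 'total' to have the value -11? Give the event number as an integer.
Answer: 3

Derivation:
Looking for first event where total becomes -11:
  event 3: total (absent) -> -11  <-- first match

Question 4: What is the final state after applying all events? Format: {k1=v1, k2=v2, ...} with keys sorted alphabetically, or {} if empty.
  after event 1 (t=7: INC count by 7): {count=7}
  after event 2 (t=13: DEC max by 3): {count=7, max=-3}
  after event 3 (t=22: DEC total by 11): {count=7, max=-3, total=-11}
  after event 4 (t=29: DEC total by 9): {count=7, max=-3, total=-20}
  after event 5 (t=33: DEL count): {max=-3, total=-20}
  after event 6 (t=40: SET total = 50): {max=-3, total=50}
  after event 7 (t=43: SET count = 38): {count=38, max=-3, total=50}

Answer: {count=38, max=-3, total=50}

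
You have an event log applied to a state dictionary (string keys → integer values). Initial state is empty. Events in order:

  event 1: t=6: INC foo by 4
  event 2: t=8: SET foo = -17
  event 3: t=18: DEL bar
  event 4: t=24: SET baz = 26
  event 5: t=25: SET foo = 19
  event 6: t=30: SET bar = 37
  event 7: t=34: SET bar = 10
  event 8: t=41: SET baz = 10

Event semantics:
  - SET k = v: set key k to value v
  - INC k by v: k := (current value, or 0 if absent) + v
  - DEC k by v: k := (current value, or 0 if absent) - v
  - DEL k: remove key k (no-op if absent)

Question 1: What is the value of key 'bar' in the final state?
Answer: 10

Derivation:
Track key 'bar' through all 8 events:
  event 1 (t=6: INC foo by 4): bar unchanged
  event 2 (t=8: SET foo = -17): bar unchanged
  event 3 (t=18: DEL bar): bar (absent) -> (absent)
  event 4 (t=24: SET baz = 26): bar unchanged
  event 5 (t=25: SET foo = 19): bar unchanged
  event 6 (t=30: SET bar = 37): bar (absent) -> 37
  event 7 (t=34: SET bar = 10): bar 37 -> 10
  event 8 (t=41: SET baz = 10): bar unchanged
Final: bar = 10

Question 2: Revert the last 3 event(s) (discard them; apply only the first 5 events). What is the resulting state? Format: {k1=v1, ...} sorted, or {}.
Answer: {baz=26, foo=19}

Derivation:
Keep first 5 events (discard last 3):
  after event 1 (t=6: INC foo by 4): {foo=4}
  after event 2 (t=8: SET foo = -17): {foo=-17}
  after event 3 (t=18: DEL bar): {foo=-17}
  after event 4 (t=24: SET baz = 26): {baz=26, foo=-17}
  after event 5 (t=25: SET foo = 19): {baz=26, foo=19}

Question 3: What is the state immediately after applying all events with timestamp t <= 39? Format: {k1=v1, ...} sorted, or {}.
Apply events with t <= 39 (7 events):
  after event 1 (t=6: INC foo by 4): {foo=4}
  after event 2 (t=8: SET foo = -17): {foo=-17}
  after event 3 (t=18: DEL bar): {foo=-17}
  after event 4 (t=24: SET baz = 26): {baz=26, foo=-17}
  after event 5 (t=25: SET foo = 19): {baz=26, foo=19}
  after event 6 (t=30: SET bar = 37): {bar=37, baz=26, foo=19}
  after event 7 (t=34: SET bar = 10): {bar=10, baz=26, foo=19}

Answer: {bar=10, baz=26, foo=19}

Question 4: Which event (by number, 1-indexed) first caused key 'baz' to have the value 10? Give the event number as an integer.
Looking for first event where baz becomes 10:
  event 4: baz = 26
  event 5: baz = 26
  event 6: baz = 26
  event 7: baz = 26
  event 8: baz 26 -> 10  <-- first match

Answer: 8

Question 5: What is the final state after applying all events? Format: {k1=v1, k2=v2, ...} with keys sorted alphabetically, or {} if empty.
Answer: {bar=10, baz=10, foo=19}

Derivation:
  after event 1 (t=6: INC foo by 4): {foo=4}
  after event 2 (t=8: SET foo = -17): {foo=-17}
  after event 3 (t=18: DEL bar): {foo=-17}
  after event 4 (t=24: SET baz = 26): {baz=26, foo=-17}
  after event 5 (t=25: SET foo = 19): {baz=26, foo=19}
  after event 6 (t=30: SET bar = 37): {bar=37, baz=26, foo=19}
  after event 7 (t=34: SET bar = 10): {bar=10, baz=26, foo=19}
  after event 8 (t=41: SET baz = 10): {bar=10, baz=10, foo=19}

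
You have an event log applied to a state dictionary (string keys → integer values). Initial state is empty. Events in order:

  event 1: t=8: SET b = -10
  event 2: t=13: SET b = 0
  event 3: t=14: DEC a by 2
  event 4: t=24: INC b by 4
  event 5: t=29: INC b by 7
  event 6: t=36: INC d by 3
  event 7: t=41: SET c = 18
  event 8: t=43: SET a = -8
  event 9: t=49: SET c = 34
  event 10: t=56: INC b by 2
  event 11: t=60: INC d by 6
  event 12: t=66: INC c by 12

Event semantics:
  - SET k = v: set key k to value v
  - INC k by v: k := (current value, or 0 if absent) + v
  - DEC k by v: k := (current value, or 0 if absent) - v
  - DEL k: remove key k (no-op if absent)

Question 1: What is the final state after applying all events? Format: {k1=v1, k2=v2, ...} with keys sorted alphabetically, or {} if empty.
Answer: {a=-8, b=13, c=46, d=9}

Derivation:
  after event 1 (t=8: SET b = -10): {b=-10}
  after event 2 (t=13: SET b = 0): {b=0}
  after event 3 (t=14: DEC a by 2): {a=-2, b=0}
  after event 4 (t=24: INC b by 4): {a=-2, b=4}
  after event 5 (t=29: INC b by 7): {a=-2, b=11}
  after event 6 (t=36: INC d by 3): {a=-2, b=11, d=3}
  after event 7 (t=41: SET c = 18): {a=-2, b=11, c=18, d=3}
  after event 8 (t=43: SET a = -8): {a=-8, b=11, c=18, d=3}
  after event 9 (t=49: SET c = 34): {a=-8, b=11, c=34, d=3}
  after event 10 (t=56: INC b by 2): {a=-8, b=13, c=34, d=3}
  after event 11 (t=60: INC d by 6): {a=-8, b=13, c=34, d=9}
  after event 12 (t=66: INC c by 12): {a=-8, b=13, c=46, d=9}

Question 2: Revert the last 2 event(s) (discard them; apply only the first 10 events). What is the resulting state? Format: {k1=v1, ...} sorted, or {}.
Answer: {a=-8, b=13, c=34, d=3}

Derivation:
Keep first 10 events (discard last 2):
  after event 1 (t=8: SET b = -10): {b=-10}
  after event 2 (t=13: SET b = 0): {b=0}
  after event 3 (t=14: DEC a by 2): {a=-2, b=0}
  after event 4 (t=24: INC b by 4): {a=-2, b=4}
  after event 5 (t=29: INC b by 7): {a=-2, b=11}
  after event 6 (t=36: INC d by 3): {a=-2, b=11, d=3}
  after event 7 (t=41: SET c = 18): {a=-2, b=11, c=18, d=3}
  after event 8 (t=43: SET a = -8): {a=-8, b=11, c=18, d=3}
  after event 9 (t=49: SET c = 34): {a=-8, b=11, c=34, d=3}
  after event 10 (t=56: INC b by 2): {a=-8, b=13, c=34, d=3}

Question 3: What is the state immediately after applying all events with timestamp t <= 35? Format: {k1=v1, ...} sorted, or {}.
Answer: {a=-2, b=11}

Derivation:
Apply events with t <= 35 (5 events):
  after event 1 (t=8: SET b = -10): {b=-10}
  after event 2 (t=13: SET b = 0): {b=0}
  after event 3 (t=14: DEC a by 2): {a=-2, b=0}
  after event 4 (t=24: INC b by 4): {a=-2, b=4}
  after event 5 (t=29: INC b by 7): {a=-2, b=11}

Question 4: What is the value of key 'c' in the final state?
Answer: 46

Derivation:
Track key 'c' through all 12 events:
  event 1 (t=8: SET b = -10): c unchanged
  event 2 (t=13: SET b = 0): c unchanged
  event 3 (t=14: DEC a by 2): c unchanged
  event 4 (t=24: INC b by 4): c unchanged
  event 5 (t=29: INC b by 7): c unchanged
  event 6 (t=36: INC d by 3): c unchanged
  event 7 (t=41: SET c = 18): c (absent) -> 18
  event 8 (t=43: SET a = -8): c unchanged
  event 9 (t=49: SET c = 34): c 18 -> 34
  event 10 (t=56: INC b by 2): c unchanged
  event 11 (t=60: INC d by 6): c unchanged
  event 12 (t=66: INC c by 12): c 34 -> 46
Final: c = 46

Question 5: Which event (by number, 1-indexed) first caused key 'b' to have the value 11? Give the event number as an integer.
Answer: 5

Derivation:
Looking for first event where b becomes 11:
  event 1: b = -10
  event 2: b = 0
  event 3: b = 0
  event 4: b = 4
  event 5: b 4 -> 11  <-- first match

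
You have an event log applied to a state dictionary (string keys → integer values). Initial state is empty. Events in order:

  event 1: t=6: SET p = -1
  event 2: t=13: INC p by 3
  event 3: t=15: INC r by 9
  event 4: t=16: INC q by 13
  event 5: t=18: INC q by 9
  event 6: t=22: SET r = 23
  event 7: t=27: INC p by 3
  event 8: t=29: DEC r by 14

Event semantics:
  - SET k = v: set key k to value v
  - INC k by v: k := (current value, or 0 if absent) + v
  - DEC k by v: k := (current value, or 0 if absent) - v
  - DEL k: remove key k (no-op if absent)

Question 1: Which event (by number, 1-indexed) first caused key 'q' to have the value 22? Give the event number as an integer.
Looking for first event where q becomes 22:
  event 4: q = 13
  event 5: q 13 -> 22  <-- first match

Answer: 5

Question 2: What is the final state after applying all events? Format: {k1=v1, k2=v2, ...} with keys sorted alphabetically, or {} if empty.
Answer: {p=5, q=22, r=9}

Derivation:
  after event 1 (t=6: SET p = -1): {p=-1}
  after event 2 (t=13: INC p by 3): {p=2}
  after event 3 (t=15: INC r by 9): {p=2, r=9}
  after event 4 (t=16: INC q by 13): {p=2, q=13, r=9}
  after event 5 (t=18: INC q by 9): {p=2, q=22, r=9}
  after event 6 (t=22: SET r = 23): {p=2, q=22, r=23}
  after event 7 (t=27: INC p by 3): {p=5, q=22, r=23}
  after event 8 (t=29: DEC r by 14): {p=5, q=22, r=9}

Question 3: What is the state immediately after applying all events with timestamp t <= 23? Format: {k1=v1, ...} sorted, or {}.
Apply events with t <= 23 (6 events):
  after event 1 (t=6: SET p = -1): {p=-1}
  after event 2 (t=13: INC p by 3): {p=2}
  after event 3 (t=15: INC r by 9): {p=2, r=9}
  after event 4 (t=16: INC q by 13): {p=2, q=13, r=9}
  after event 5 (t=18: INC q by 9): {p=2, q=22, r=9}
  after event 6 (t=22: SET r = 23): {p=2, q=22, r=23}

Answer: {p=2, q=22, r=23}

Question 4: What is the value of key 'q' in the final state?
Track key 'q' through all 8 events:
  event 1 (t=6: SET p = -1): q unchanged
  event 2 (t=13: INC p by 3): q unchanged
  event 3 (t=15: INC r by 9): q unchanged
  event 4 (t=16: INC q by 13): q (absent) -> 13
  event 5 (t=18: INC q by 9): q 13 -> 22
  event 6 (t=22: SET r = 23): q unchanged
  event 7 (t=27: INC p by 3): q unchanged
  event 8 (t=29: DEC r by 14): q unchanged
Final: q = 22

Answer: 22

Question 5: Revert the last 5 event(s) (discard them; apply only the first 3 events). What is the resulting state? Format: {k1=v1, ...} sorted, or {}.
Answer: {p=2, r=9}

Derivation:
Keep first 3 events (discard last 5):
  after event 1 (t=6: SET p = -1): {p=-1}
  after event 2 (t=13: INC p by 3): {p=2}
  after event 3 (t=15: INC r by 9): {p=2, r=9}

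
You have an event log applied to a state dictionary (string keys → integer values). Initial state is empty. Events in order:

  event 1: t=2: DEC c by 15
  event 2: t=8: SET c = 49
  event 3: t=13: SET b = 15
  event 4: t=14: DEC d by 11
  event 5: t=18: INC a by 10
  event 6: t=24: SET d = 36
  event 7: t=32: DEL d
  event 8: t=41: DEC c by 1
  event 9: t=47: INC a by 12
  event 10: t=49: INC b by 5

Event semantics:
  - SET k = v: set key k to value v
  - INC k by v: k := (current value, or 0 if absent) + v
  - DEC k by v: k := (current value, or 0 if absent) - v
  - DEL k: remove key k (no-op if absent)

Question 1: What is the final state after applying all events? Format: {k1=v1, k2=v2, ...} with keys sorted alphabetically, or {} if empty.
  after event 1 (t=2: DEC c by 15): {c=-15}
  after event 2 (t=8: SET c = 49): {c=49}
  after event 3 (t=13: SET b = 15): {b=15, c=49}
  after event 4 (t=14: DEC d by 11): {b=15, c=49, d=-11}
  after event 5 (t=18: INC a by 10): {a=10, b=15, c=49, d=-11}
  after event 6 (t=24: SET d = 36): {a=10, b=15, c=49, d=36}
  after event 7 (t=32: DEL d): {a=10, b=15, c=49}
  after event 8 (t=41: DEC c by 1): {a=10, b=15, c=48}
  after event 9 (t=47: INC a by 12): {a=22, b=15, c=48}
  after event 10 (t=49: INC b by 5): {a=22, b=20, c=48}

Answer: {a=22, b=20, c=48}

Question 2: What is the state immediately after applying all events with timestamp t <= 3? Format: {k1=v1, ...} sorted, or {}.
Apply events with t <= 3 (1 events):
  after event 1 (t=2: DEC c by 15): {c=-15}

Answer: {c=-15}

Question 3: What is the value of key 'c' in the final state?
Answer: 48

Derivation:
Track key 'c' through all 10 events:
  event 1 (t=2: DEC c by 15): c (absent) -> -15
  event 2 (t=8: SET c = 49): c -15 -> 49
  event 3 (t=13: SET b = 15): c unchanged
  event 4 (t=14: DEC d by 11): c unchanged
  event 5 (t=18: INC a by 10): c unchanged
  event 6 (t=24: SET d = 36): c unchanged
  event 7 (t=32: DEL d): c unchanged
  event 8 (t=41: DEC c by 1): c 49 -> 48
  event 9 (t=47: INC a by 12): c unchanged
  event 10 (t=49: INC b by 5): c unchanged
Final: c = 48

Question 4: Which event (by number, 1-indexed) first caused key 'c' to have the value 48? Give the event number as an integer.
Answer: 8

Derivation:
Looking for first event where c becomes 48:
  event 1: c = -15
  event 2: c = 49
  event 3: c = 49
  event 4: c = 49
  event 5: c = 49
  event 6: c = 49
  event 7: c = 49
  event 8: c 49 -> 48  <-- first match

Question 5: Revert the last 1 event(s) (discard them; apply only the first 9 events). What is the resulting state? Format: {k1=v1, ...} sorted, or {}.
Answer: {a=22, b=15, c=48}

Derivation:
Keep first 9 events (discard last 1):
  after event 1 (t=2: DEC c by 15): {c=-15}
  after event 2 (t=8: SET c = 49): {c=49}
  after event 3 (t=13: SET b = 15): {b=15, c=49}
  after event 4 (t=14: DEC d by 11): {b=15, c=49, d=-11}
  after event 5 (t=18: INC a by 10): {a=10, b=15, c=49, d=-11}
  after event 6 (t=24: SET d = 36): {a=10, b=15, c=49, d=36}
  after event 7 (t=32: DEL d): {a=10, b=15, c=49}
  after event 8 (t=41: DEC c by 1): {a=10, b=15, c=48}
  after event 9 (t=47: INC a by 12): {a=22, b=15, c=48}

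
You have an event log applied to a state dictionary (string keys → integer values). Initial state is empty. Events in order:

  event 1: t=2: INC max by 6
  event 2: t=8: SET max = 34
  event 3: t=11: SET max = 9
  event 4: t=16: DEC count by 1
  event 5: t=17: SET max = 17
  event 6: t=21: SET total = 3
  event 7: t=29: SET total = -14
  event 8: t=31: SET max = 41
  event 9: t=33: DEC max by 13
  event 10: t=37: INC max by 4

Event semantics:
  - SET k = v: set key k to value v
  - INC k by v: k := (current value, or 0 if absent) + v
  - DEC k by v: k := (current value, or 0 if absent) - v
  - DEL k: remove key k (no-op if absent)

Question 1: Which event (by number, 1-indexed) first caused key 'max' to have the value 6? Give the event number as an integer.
Looking for first event where max becomes 6:
  event 1: max (absent) -> 6  <-- first match

Answer: 1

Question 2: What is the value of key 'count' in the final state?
Track key 'count' through all 10 events:
  event 1 (t=2: INC max by 6): count unchanged
  event 2 (t=8: SET max = 34): count unchanged
  event 3 (t=11: SET max = 9): count unchanged
  event 4 (t=16: DEC count by 1): count (absent) -> -1
  event 5 (t=17: SET max = 17): count unchanged
  event 6 (t=21: SET total = 3): count unchanged
  event 7 (t=29: SET total = -14): count unchanged
  event 8 (t=31: SET max = 41): count unchanged
  event 9 (t=33: DEC max by 13): count unchanged
  event 10 (t=37: INC max by 4): count unchanged
Final: count = -1

Answer: -1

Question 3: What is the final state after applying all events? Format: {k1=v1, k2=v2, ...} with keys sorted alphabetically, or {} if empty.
  after event 1 (t=2: INC max by 6): {max=6}
  after event 2 (t=8: SET max = 34): {max=34}
  after event 3 (t=11: SET max = 9): {max=9}
  after event 4 (t=16: DEC count by 1): {count=-1, max=9}
  after event 5 (t=17: SET max = 17): {count=-1, max=17}
  after event 6 (t=21: SET total = 3): {count=-1, max=17, total=3}
  after event 7 (t=29: SET total = -14): {count=-1, max=17, total=-14}
  after event 8 (t=31: SET max = 41): {count=-1, max=41, total=-14}
  after event 9 (t=33: DEC max by 13): {count=-1, max=28, total=-14}
  after event 10 (t=37: INC max by 4): {count=-1, max=32, total=-14}

Answer: {count=-1, max=32, total=-14}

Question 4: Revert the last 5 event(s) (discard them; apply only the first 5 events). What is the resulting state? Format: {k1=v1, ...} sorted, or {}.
Keep first 5 events (discard last 5):
  after event 1 (t=2: INC max by 6): {max=6}
  after event 2 (t=8: SET max = 34): {max=34}
  after event 3 (t=11: SET max = 9): {max=9}
  after event 4 (t=16: DEC count by 1): {count=-1, max=9}
  after event 5 (t=17: SET max = 17): {count=-1, max=17}

Answer: {count=-1, max=17}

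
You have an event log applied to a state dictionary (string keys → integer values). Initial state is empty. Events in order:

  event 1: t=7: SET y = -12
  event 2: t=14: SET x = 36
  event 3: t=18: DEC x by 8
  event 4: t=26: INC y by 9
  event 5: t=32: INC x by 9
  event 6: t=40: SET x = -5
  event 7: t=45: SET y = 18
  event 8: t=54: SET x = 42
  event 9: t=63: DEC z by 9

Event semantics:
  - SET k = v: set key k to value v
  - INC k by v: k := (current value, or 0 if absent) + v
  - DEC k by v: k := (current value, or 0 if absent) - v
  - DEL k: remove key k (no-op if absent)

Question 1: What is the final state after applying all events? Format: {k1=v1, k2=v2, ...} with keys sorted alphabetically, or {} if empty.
  after event 1 (t=7: SET y = -12): {y=-12}
  after event 2 (t=14: SET x = 36): {x=36, y=-12}
  after event 3 (t=18: DEC x by 8): {x=28, y=-12}
  after event 4 (t=26: INC y by 9): {x=28, y=-3}
  after event 5 (t=32: INC x by 9): {x=37, y=-3}
  after event 6 (t=40: SET x = -5): {x=-5, y=-3}
  after event 7 (t=45: SET y = 18): {x=-5, y=18}
  after event 8 (t=54: SET x = 42): {x=42, y=18}
  after event 9 (t=63: DEC z by 9): {x=42, y=18, z=-9}

Answer: {x=42, y=18, z=-9}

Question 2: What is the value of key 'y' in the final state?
Answer: 18

Derivation:
Track key 'y' through all 9 events:
  event 1 (t=7: SET y = -12): y (absent) -> -12
  event 2 (t=14: SET x = 36): y unchanged
  event 3 (t=18: DEC x by 8): y unchanged
  event 4 (t=26: INC y by 9): y -12 -> -3
  event 5 (t=32: INC x by 9): y unchanged
  event 6 (t=40: SET x = -5): y unchanged
  event 7 (t=45: SET y = 18): y -3 -> 18
  event 8 (t=54: SET x = 42): y unchanged
  event 9 (t=63: DEC z by 9): y unchanged
Final: y = 18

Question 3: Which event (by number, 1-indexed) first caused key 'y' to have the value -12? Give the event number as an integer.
Looking for first event where y becomes -12:
  event 1: y (absent) -> -12  <-- first match

Answer: 1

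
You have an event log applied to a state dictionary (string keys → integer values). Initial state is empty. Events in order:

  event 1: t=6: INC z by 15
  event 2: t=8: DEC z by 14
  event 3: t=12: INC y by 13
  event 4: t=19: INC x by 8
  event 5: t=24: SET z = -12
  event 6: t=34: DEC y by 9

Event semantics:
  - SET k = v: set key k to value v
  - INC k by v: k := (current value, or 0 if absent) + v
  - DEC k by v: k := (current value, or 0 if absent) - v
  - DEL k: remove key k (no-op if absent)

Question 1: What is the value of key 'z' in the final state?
Answer: -12

Derivation:
Track key 'z' through all 6 events:
  event 1 (t=6: INC z by 15): z (absent) -> 15
  event 2 (t=8: DEC z by 14): z 15 -> 1
  event 3 (t=12: INC y by 13): z unchanged
  event 4 (t=19: INC x by 8): z unchanged
  event 5 (t=24: SET z = -12): z 1 -> -12
  event 6 (t=34: DEC y by 9): z unchanged
Final: z = -12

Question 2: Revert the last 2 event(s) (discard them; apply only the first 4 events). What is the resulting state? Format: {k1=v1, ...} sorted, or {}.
Answer: {x=8, y=13, z=1}

Derivation:
Keep first 4 events (discard last 2):
  after event 1 (t=6: INC z by 15): {z=15}
  after event 2 (t=8: DEC z by 14): {z=1}
  after event 3 (t=12: INC y by 13): {y=13, z=1}
  after event 4 (t=19: INC x by 8): {x=8, y=13, z=1}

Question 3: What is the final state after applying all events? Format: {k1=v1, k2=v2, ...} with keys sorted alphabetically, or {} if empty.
  after event 1 (t=6: INC z by 15): {z=15}
  after event 2 (t=8: DEC z by 14): {z=1}
  after event 3 (t=12: INC y by 13): {y=13, z=1}
  after event 4 (t=19: INC x by 8): {x=8, y=13, z=1}
  after event 5 (t=24: SET z = -12): {x=8, y=13, z=-12}
  after event 6 (t=34: DEC y by 9): {x=8, y=4, z=-12}

Answer: {x=8, y=4, z=-12}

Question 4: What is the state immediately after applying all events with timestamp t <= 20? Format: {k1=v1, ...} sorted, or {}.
Answer: {x=8, y=13, z=1}

Derivation:
Apply events with t <= 20 (4 events):
  after event 1 (t=6: INC z by 15): {z=15}
  after event 2 (t=8: DEC z by 14): {z=1}
  after event 3 (t=12: INC y by 13): {y=13, z=1}
  after event 4 (t=19: INC x by 8): {x=8, y=13, z=1}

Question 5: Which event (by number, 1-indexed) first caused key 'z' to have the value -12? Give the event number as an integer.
Answer: 5

Derivation:
Looking for first event where z becomes -12:
  event 1: z = 15
  event 2: z = 1
  event 3: z = 1
  event 4: z = 1
  event 5: z 1 -> -12  <-- first match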